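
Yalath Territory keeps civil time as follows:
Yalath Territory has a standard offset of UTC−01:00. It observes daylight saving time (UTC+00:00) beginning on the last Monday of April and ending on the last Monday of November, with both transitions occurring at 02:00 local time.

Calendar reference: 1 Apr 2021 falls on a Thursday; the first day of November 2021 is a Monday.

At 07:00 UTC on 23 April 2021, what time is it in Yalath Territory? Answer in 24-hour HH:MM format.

06:00

1 April 2021 is a Thursday, so Mondays fall on 5, 12, 19, 26; the last is April 26.
1 November 2021 is a Monday, so Mondays fall on 1, 8, 15, 22, 29; the last is November 29.
At the standard offset (UTC−01:00), 07:00 UTC − 1h = 06:00 Yalath Territory standard time.
The standard-time date in Yalath Territory, 23 April 2021, is outside the daylight-saving period (26 April – 29 November), so Yalath Territory is on standard time, UTC−01:00.
07:00 UTC − 1h = 06:00 local.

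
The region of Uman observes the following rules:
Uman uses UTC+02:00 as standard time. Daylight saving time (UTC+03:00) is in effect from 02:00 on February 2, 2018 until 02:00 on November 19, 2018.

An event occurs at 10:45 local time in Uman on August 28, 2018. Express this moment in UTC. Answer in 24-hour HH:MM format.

August 28, 2018 falls between 2 February and 19 November, so daylight saving is in effect and Uman is at UTC+03:00.
10:45 local − 3h = 07:45 UTC.

07:45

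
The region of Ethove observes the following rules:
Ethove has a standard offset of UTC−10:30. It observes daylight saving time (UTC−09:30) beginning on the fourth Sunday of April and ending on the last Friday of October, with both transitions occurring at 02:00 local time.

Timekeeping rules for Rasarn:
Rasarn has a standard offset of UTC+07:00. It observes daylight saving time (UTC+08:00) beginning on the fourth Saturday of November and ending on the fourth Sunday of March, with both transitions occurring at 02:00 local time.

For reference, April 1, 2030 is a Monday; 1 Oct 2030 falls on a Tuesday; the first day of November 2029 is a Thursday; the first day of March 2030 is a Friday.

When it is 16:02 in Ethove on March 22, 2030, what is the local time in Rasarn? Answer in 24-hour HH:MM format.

10:32

1 April 2030 is a Monday, so the first Sunday is April 7 and the fourth is April 28.
1 October 2030 is a Tuesday, so Fridays fall on 4, 11, 18, 25; the last is October 25.
March 22, 2030 is outside the daylight-saving period (28 April – 25 October), so Ethove is on standard time, UTC−10:30.
16:02 Ethove + 10h30m = 02:32 UTC (rolling into the next day, 23 March 2030).
1 November 2029 is a Thursday, so the first Saturday is November 3 and the fourth is November 24.
1 March 2030 is a Friday, so the first Sunday is March 3 and the fourth is March 24.
At the standard offset (UTC+07:00), 02:32 UTC + 7h = 09:32 Rasarn standard time.
The standard-time date in Rasarn, March 23, 2030, falls between 24 November 2029 and 24 March 2030, so daylight saving is in effect and Rasarn is at UTC+08:00.
02:32 UTC + 8h = 10:32 Rasarn.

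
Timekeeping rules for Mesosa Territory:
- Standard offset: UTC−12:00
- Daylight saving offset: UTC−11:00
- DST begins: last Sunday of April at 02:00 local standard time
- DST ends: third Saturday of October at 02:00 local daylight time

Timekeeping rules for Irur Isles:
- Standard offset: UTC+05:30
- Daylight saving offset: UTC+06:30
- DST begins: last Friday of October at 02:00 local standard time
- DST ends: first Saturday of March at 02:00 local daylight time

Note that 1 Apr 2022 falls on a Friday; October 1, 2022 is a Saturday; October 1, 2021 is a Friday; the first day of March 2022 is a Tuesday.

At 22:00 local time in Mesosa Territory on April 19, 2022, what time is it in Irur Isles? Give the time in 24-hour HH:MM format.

15:30

1 April 2022 is a Friday, so Sundays fall on 3, 10, 17, 24; the last is April 24.
1 October 2022 is a Saturday, so the first Saturday is October 1 and the third is October 15.
April 19, 2022 does not fall between 24 April and 15 October, so daylight saving is not in effect and Mesosa Territory is at UTC−12:00.
22:00 Mesosa Territory + 12h = 10:00 UTC (rolling into the next day, 20 April 2022).
1 October 2021 is a Friday, so Fridays fall on 1, 8, 15, 22, 29; the last is October 29.
1 March 2022 is a Tuesday, so the first Saturday is March 5.
At the standard offset (UTC+05:30), 10:00 UTC + 5h30m = 15:30 Irur Isles standard time.
The standard-time date in Irur Isles, April 20, 2022, does not fall between 29 October 2021 and 5 March 2022, so daylight saving is not in effect and Irur Isles is at UTC+05:30.
10:00 UTC + 5h30m = 15:30 Irur Isles.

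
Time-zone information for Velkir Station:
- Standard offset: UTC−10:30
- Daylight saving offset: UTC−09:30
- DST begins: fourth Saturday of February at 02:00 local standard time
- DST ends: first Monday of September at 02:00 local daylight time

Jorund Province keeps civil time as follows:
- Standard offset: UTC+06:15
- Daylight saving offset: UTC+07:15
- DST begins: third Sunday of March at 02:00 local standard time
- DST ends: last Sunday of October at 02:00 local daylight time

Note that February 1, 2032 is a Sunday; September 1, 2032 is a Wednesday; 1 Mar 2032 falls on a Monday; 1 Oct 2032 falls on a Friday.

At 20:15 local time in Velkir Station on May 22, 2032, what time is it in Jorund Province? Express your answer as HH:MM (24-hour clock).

1 February 2032 is a Sunday, so the first Saturday is February 7 and the fourth is February 28.
1 September 2032 is a Wednesday, so the first Monday is September 6.
Daylight saving runs 28 February – 6 September; May 22, 2032 is inside that window, so Velkir Station is at UTC−09:30.
20:15 Velkir Station + 9h30m = 05:45 UTC (rolling into the next day, 23 May 2032).
1 March 2032 is a Monday, so the first Sunday is March 7 and the third is March 21.
1 October 2032 is a Friday, so Sundays fall on 3, 10, 17, 24, 31; the last is October 31.
At the standard offset (UTC+06:15), 05:45 UTC + 6h15m = 12:00 Jorund Province standard time.
Daylight saving runs 21 March – 31 October; the standard-time date in Jorund Province, May 23, 2032, is inside that window, so Jorund Province is at UTC+07:15.
05:45 UTC + 7h15m = 13:00 Jorund Province.

13:00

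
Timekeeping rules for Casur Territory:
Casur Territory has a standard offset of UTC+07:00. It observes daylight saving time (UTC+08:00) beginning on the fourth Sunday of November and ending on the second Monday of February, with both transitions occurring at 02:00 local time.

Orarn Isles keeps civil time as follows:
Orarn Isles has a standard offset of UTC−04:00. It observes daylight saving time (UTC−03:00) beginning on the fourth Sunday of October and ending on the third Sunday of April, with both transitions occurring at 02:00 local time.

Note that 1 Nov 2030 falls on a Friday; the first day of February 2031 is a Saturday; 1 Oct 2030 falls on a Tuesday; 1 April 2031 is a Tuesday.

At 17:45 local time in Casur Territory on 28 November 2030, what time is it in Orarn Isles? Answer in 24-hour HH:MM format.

06:45

1 November 2030 is a Friday, so the first Sunday is November 3 and the fourth is November 24.
1 February 2031 is a Saturday, so the first Monday is February 3 and the second is February 10.
Daylight saving runs 24 November 2030 – 10 February 2031; 28 November 2030 is inside that window, so Casur Territory is at UTC+08:00.
17:45 Casur Territory − 8h = 09:45 UTC.
1 October 2030 is a Tuesday, so the first Sunday is October 6 and the fourth is October 27.
1 April 2031 is a Tuesday, so the first Sunday is April 6 and the third is April 20.
At the standard offset (UTC−04:00), 09:45 UTC − 4h = 05:45 Orarn Isles standard time.
Daylight saving runs 27 October 2030 – 20 April 2031; the standard-time date in Orarn Isles, 28 November 2030, is inside that window, so Orarn Isles is at UTC−03:00.
09:45 UTC − 3h = 06:45 Orarn Isles.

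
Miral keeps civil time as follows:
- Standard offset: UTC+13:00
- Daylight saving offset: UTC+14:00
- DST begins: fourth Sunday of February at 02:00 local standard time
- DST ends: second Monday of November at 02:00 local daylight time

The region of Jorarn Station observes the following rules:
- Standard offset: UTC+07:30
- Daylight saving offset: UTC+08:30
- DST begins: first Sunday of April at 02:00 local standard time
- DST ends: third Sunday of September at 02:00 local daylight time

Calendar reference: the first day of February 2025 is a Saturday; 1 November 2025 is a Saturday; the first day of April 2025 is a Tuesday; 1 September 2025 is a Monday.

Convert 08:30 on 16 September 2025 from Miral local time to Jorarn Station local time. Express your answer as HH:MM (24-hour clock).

1 February 2025 is a Saturday, so the first Sunday is February 2 and the fourth is February 23.
1 November 2025 is a Saturday, so the first Monday is November 3 and the second is November 10.
Daylight saving runs 23 February – 10 November; 16 September 2025 is inside that window, so Miral is at UTC+14:00.
08:30 Miral − 14h = 18:30 UTC (rolling into the previous day, 15 September 2025).
1 April 2025 is a Tuesday, so the first Sunday is April 6.
1 September 2025 is a Monday, so the first Sunday is September 7 and the third is September 21.
At the standard offset (UTC+07:30), 18:30 UTC + 7h30m = 02:00 Jorarn Station standard time (rolling into the next day, 16 September 2025).
The standard-time date in Jorarn Station, 16 September 2025, lies within the daylight-saving period (6 April – 21 September), so Jorarn Station is on daylight time, UTC+08:30.
18:30 UTC + 8h30m = 03:00 Jorarn Station (rolling into the next day, 16 September 2025).

03:00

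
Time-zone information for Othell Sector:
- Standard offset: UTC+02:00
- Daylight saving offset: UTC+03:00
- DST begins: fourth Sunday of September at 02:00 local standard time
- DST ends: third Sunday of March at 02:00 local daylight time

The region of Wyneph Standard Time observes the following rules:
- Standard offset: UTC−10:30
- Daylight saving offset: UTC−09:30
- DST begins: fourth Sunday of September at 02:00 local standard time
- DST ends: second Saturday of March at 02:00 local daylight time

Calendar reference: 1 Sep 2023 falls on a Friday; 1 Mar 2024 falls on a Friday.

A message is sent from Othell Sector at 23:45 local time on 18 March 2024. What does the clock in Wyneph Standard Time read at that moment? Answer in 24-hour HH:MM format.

11:15

1 September 2023 is a Friday, so the first Sunday is September 3 and the fourth is September 24.
1 March 2024 is a Friday, so the first Sunday is March 3 and the third is March 17.
18 March 2024 does not fall between 24 September 2023 and 17 March 2024, so daylight saving is not in effect and Othell Sector is at UTC+02:00.
23:45 Othell Sector − 2h = 21:45 UTC.
1 September 2023 is a Friday, so the first Sunday is September 3 and the fourth is September 24.
1 March 2024 is a Friday, so the first Saturday is March 2 and the second is March 9.
At the standard offset (UTC−10:30), 21:45 UTC − 10h30m = 11:15 Wyneph Standard Time standard time.
The standard-time date in Wyneph Standard Time, 18 March 2024, does not fall between 24 September 2023 and 9 March 2024, so daylight saving is not in effect and Wyneph Standard Time is at UTC−10:30.
21:45 UTC − 10h30m = 11:15 Wyneph Standard Time.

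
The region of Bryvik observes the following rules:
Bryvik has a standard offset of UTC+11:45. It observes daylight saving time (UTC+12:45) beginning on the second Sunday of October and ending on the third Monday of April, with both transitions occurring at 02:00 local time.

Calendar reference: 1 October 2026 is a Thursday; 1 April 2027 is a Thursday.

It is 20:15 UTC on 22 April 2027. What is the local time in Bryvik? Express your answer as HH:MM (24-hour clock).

1 October 2026 is a Thursday, so the first Sunday is October 4 and the second is October 11.
1 April 2027 is a Thursday, so the first Monday is April 5 and the third is April 19.
At the standard offset (UTC+11:45), 20:15 UTC + 11h45m = 08:00 Bryvik standard time (rolling into the next day, 23 April 2027).
Daylight saving runs 11 October 2026 – 19 April 2027; the standard-time date in Bryvik, 23 April 2027, is outside that window, so Bryvik is on standard time at UTC+11:45.
20:15 UTC + 11h45m = 08:00 local (rolling into the next day, 23 April 2027).

08:00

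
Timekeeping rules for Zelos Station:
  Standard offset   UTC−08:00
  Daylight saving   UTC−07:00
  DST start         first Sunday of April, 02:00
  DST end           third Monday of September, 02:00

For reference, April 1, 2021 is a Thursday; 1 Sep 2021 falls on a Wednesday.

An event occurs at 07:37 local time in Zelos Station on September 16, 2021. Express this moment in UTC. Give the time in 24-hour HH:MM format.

1 April 2021 is a Thursday, so the first Sunday is April 4.
1 September 2021 is a Wednesday, so the first Monday is September 6 and the third is September 20.
September 16, 2021 falls between 4 April and 20 September, so daylight saving is in effect and Zelos Station is at UTC−07:00.
07:37 local + 7h = 14:37 UTC.

14:37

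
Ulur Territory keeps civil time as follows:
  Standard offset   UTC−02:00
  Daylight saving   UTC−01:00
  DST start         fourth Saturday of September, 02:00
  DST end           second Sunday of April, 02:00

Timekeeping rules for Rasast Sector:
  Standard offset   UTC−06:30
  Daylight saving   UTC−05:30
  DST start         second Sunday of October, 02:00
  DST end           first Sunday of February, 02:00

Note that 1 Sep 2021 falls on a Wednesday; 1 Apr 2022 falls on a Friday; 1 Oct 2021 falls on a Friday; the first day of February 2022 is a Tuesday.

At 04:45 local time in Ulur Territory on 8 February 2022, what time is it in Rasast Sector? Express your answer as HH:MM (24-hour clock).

1 September 2021 is a Wednesday, so the first Saturday is September 4 and the fourth is September 25.
1 April 2022 is a Friday, so the first Sunday is April 3 and the second is April 10.
Daylight saving runs 25 September 2021 – 10 April 2022; 8 February 2022 is inside that window, so Ulur Territory is at UTC−01:00.
04:45 Ulur Territory + 1h = 05:45 UTC.
1 October 2021 is a Friday, so the first Sunday is October 3 and the second is October 10.
1 February 2022 is a Tuesday, so the first Sunday is February 6.
At the standard offset (UTC−06:30), 05:45 UTC − 6h30m = 23:15 Rasast Sector standard time (rolling into the previous day, 7 February 2022).
The standard-time date in Rasast Sector, 7 February 2022, does not fall between 10 October 2021 and 6 February 2022, so daylight saving is not in effect and Rasast Sector is at UTC−06:30.
05:45 UTC − 6h30m = 23:15 Rasast Sector (rolling into the previous day, 7 February 2022).

23:15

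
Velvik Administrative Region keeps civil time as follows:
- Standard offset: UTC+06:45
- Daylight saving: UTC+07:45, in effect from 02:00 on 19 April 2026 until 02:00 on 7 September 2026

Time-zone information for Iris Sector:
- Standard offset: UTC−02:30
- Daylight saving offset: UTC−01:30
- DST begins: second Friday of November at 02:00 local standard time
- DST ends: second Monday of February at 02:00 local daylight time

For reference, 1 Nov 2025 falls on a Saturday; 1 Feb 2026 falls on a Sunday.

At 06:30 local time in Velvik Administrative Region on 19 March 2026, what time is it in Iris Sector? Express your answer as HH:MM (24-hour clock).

19 March 2026 is outside the daylight-saving period (19 April – 7 September), so Velvik Administrative Region is on standard time, UTC+06:45.
06:30 Velvik Administrative Region − 6h45m = 23:45 UTC (rolling into the previous day, 18 March 2026).
1 November 2025 is a Saturday, so the first Friday is November 7 and the second is November 14.
1 February 2026 is a Sunday, so the first Monday is February 2 and the second is February 9.
At the standard offset (UTC−02:30), 23:45 UTC − 2h30m = 21:15 Iris Sector standard time.
The standard-time date in Iris Sector, 18 March 2026, is outside the daylight-saving period (14 November 2025 – 9 February 2026), so Iris Sector is on standard time, UTC−02:30.
23:45 UTC − 2h30m = 21:15 Iris Sector.

21:15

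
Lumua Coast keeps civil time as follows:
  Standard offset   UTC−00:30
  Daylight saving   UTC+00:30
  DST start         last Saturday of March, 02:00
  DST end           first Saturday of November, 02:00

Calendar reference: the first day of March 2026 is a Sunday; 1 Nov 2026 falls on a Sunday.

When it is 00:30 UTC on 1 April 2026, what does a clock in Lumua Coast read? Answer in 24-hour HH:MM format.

1 March 2026 is a Sunday, so Saturdays fall on 7, 14, 21, 28; the last is March 28.
1 November 2026 is a Sunday, so the first Saturday is November 7.
At the standard offset (UTC−00:30), 00:30 UTC − 0h30m = 00:00 Lumua Coast standard time.
The standard-time date in Lumua Coast, 1 April 2026, falls between 28 March and 7 November, so daylight saving is in effect and Lumua Coast is at UTC+00:30.
00:30 UTC + 0h30m = 01:00 local.

01:00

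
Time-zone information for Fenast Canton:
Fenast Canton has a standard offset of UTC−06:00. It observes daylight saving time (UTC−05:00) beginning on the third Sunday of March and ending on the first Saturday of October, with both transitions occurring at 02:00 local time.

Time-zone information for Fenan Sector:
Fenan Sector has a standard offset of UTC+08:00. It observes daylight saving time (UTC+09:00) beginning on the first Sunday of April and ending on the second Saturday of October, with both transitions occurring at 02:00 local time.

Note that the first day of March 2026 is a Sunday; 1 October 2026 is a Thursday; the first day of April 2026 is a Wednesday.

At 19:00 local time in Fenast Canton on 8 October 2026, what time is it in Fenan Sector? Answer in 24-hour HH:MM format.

1 March 2026 is a Sunday, so the first Sunday is March 1 and the third is March 15.
1 October 2026 is a Thursday, so the first Saturday is October 3.
8 October 2026 does not fall between 15 March and 3 October, so daylight saving is not in effect and Fenast Canton is at UTC−06:00.
19:00 Fenast Canton + 6h = 01:00 UTC (rolling into the next day, 9 October 2026).
1 April 2026 is a Wednesday, so the first Sunday is April 5.
1 October 2026 is a Thursday, so the first Saturday is October 3 and the second is October 10.
At the standard offset (UTC+08:00), 01:00 UTC + 8h = 09:00 Fenan Sector standard time.
Daylight saving runs 5 April – 10 October; the standard-time date in Fenan Sector, 9 October 2026, is inside that window, so Fenan Sector is at UTC+09:00.
01:00 UTC + 9h = 10:00 Fenan Sector.

10:00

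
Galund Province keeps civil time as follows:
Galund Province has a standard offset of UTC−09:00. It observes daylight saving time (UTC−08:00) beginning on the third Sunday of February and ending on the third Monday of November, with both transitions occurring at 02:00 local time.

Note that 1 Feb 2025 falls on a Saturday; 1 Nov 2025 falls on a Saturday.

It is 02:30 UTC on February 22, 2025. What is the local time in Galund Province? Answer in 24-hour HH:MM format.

1 February 2025 is a Saturday, so the first Sunday is February 2 and the third is February 16.
1 November 2025 is a Saturday, so the first Monday is November 3 and the third is November 17.
At the standard offset (UTC−09:00), 02:30 UTC − 9h = 17:30 Galund Province standard time (rolling into the previous day, 21 February 2025).
The standard-time date in Galund Province, February 21, 2025, lies within the daylight-saving period (16 February – 17 November), so Galund Province is on daylight time, UTC−08:00.
02:30 UTC − 8h = 18:30 local (rolling into the previous day, 21 February 2025).

18:30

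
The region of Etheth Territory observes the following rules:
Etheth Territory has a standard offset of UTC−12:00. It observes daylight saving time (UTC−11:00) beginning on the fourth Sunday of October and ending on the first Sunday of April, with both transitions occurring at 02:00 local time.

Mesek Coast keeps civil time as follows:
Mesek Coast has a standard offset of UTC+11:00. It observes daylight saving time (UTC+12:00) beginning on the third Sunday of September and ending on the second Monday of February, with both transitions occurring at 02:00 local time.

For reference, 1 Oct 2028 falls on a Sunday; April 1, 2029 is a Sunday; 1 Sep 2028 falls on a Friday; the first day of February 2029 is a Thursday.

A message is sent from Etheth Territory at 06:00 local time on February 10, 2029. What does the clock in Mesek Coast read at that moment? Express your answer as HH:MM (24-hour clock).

1 October 2028 is a Sunday, so the first Sunday is October 1 and the fourth is October 22.
1 April 2029 is a Sunday, so the first Sunday is April 1.
February 10, 2029 falls between 22 October 2028 and 1 April 2029, so daylight saving is in effect and Etheth Territory is at UTC−11:00.
06:00 Etheth Territory + 11h = 17:00 UTC.
1 September 2028 is a Friday, so the first Sunday is September 3 and the third is September 17.
1 February 2029 is a Thursday, so the first Monday is February 5 and the second is February 12.
At the standard offset (UTC+11:00), 17:00 UTC + 11h = 04:00 Mesek Coast standard time (rolling into the next day, 11 February 2029).
The standard-time date in Mesek Coast, February 11, 2029, falls between 17 September 2028 and 12 February 2029, so daylight saving is in effect and Mesek Coast is at UTC+12:00.
17:00 UTC + 12h = 05:00 Mesek Coast (rolling into the next day, 11 February 2029).

05:00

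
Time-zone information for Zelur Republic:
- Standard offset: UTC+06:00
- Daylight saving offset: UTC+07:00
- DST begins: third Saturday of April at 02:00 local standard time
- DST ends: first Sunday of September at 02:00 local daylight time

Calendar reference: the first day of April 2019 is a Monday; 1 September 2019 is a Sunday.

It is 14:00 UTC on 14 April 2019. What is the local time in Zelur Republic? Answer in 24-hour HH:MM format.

1 April 2019 is a Monday, so the first Saturday is April 6 and the third is April 20.
1 September 2019 is a Sunday, so the first Sunday is September 1.
At the standard offset (UTC+06:00), 14:00 UTC + 6h = 20:00 Zelur Republic standard time.
The standard-time date in Zelur Republic, 14 April 2019, does not fall between 20 April and 1 September, so daylight saving is not in effect and Zelur Republic is at UTC+06:00.
14:00 UTC + 6h = 20:00 local.

20:00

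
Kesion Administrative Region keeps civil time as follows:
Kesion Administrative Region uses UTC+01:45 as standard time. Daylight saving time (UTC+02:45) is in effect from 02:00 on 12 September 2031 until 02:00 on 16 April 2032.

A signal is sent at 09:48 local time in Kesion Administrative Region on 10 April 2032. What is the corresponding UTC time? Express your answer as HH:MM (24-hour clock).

07:03

10 April 2032 lies within the daylight-saving period (12 September 2031 – 16 April 2032), so Kesion Administrative Region is on daylight time, UTC+02:45.
09:48 local − 2h45m = 07:03 UTC.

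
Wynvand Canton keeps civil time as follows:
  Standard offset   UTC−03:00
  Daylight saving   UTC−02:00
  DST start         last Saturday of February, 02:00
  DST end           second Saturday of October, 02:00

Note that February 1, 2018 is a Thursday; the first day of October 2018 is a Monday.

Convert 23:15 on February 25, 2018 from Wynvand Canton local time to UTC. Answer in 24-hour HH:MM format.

01:15

1 February 2018 is a Thursday, so Saturdays fall on 3, 10, 17, 24; the last is February 24.
1 October 2018 is a Monday, so the first Saturday is October 6 and the second is October 13.
February 25, 2018 lies within the daylight-saving period (24 February – 13 October), so Wynvand Canton is on daylight time, UTC−02:00.
23:15 local + 2h = 01:15 UTC (rolling into the next day, 26 February 2018).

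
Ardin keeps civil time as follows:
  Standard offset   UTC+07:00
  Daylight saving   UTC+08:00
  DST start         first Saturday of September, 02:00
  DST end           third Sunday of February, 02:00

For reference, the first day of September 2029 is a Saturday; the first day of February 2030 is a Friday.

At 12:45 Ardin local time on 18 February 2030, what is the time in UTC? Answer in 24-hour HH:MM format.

1 September 2029 is a Saturday, so the first Saturday is September 1.
1 February 2030 is a Friday, so the first Sunday is February 3 and the third is February 17.
18 February 2030 does not fall between 1 September 2029 and 17 February 2030, so daylight saving is not in effect and Ardin is at UTC+07:00.
12:45 local − 7h = 05:45 UTC.

05:45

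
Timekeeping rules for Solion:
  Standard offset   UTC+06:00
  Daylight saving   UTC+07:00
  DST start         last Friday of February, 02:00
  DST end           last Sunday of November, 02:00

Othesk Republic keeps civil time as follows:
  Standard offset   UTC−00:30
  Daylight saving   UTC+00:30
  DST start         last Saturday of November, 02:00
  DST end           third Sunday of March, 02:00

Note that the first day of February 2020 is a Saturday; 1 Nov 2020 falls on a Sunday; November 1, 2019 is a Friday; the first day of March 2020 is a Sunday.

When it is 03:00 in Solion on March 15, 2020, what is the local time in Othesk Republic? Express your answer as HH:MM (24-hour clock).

20:30

1 February 2020 is a Saturday, so Fridays fall on 7, 14, 21, 28; the last is February 28.
1 November 2020 is a Sunday, so Sundays fall on 1, 8, 15, 22, 29; the last is November 29.
March 15, 2020 lies within the daylight-saving period (28 February – 29 November), so Solion is on daylight time, UTC+07:00.
03:00 Solion − 7h = 20:00 UTC (rolling into the previous day, 14 March 2020).
1 November 2019 is a Friday, so Saturdays fall on 2, 9, 16, 23, 30; the last is November 30.
1 March 2020 is a Sunday, so the first Sunday is March 1 and the third is March 15.
At the standard offset (UTC−00:30), 20:00 UTC − 0h30m = 19:30 Othesk Republic standard time.
Daylight saving runs 30 November 2019 – 15 March 2020; the standard-time date in Othesk Republic, March 14, 2020, is inside that window, so Othesk Republic is at UTC+00:30.
20:00 UTC + 0h30m = 20:30 Othesk Republic.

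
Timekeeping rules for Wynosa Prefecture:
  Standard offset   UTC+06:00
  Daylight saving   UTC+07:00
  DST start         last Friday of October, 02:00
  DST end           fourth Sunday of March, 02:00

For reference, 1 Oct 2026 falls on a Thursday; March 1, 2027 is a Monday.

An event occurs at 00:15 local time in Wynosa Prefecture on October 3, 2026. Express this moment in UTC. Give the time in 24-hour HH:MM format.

18:15

1 October 2026 is a Thursday, so Fridays fall on 2, 9, 16, 23, 30; the last is October 30.
1 March 2027 is a Monday, so the first Sunday is March 7 and the fourth is March 28.
October 3, 2026 does not fall between 30 October 2026 and 28 March 2027, so daylight saving is not in effect and Wynosa Prefecture is at UTC+06:00.
00:15 local − 6h = 18:15 UTC (rolling into the previous day, 2 October 2026).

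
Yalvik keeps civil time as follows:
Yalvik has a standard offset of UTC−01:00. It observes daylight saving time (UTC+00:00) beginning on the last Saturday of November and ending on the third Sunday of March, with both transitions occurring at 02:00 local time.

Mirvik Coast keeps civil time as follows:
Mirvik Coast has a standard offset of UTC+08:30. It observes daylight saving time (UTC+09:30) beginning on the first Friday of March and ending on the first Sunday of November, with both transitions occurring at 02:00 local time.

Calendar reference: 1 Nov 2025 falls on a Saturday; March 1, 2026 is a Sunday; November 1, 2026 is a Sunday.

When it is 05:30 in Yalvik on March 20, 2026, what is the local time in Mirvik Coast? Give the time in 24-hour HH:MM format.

1 November 2025 is a Saturday, so Saturdays fall on 1, 8, 15, 22, 29; the last is November 29.
1 March 2026 is a Sunday, so the first Sunday is March 1 and the third is March 15.
Daylight saving runs 29 November 2025 – 15 March 2026; March 20, 2026 is outside that window, so Yalvik is on standard time at UTC−01:00.
05:30 Yalvik + 1h = 06:30 UTC.
1 March 2026 is a Sunday, so the first Friday is March 6.
1 November 2026 is a Sunday, so the first Sunday is November 1.
At the standard offset (UTC+08:30), 06:30 UTC + 8h30m = 15:00 Mirvik Coast standard time.
The standard-time date in Mirvik Coast, March 20, 2026, falls between 6 March and 1 November, so daylight saving is in effect and Mirvik Coast is at UTC+09:30.
06:30 UTC + 9h30m = 16:00 Mirvik Coast.

16:00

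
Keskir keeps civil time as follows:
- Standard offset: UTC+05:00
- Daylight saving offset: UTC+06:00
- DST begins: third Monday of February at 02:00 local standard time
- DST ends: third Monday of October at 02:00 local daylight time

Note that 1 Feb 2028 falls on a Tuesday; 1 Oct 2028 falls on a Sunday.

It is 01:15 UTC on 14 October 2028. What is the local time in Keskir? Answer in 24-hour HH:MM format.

07:15

1 February 2028 is a Tuesday, so the first Monday is February 7 and the third is February 21.
1 October 2028 is a Sunday, so the first Monday is October 2 and the third is October 16.
At the standard offset (UTC+05:00), 01:15 UTC + 5h = 06:15 Keskir standard time.
The standard-time date in Keskir, 14 October 2028, lies within the daylight-saving period (21 February – 16 October), so Keskir is on daylight time, UTC+06:00.
01:15 UTC + 6h = 07:15 local.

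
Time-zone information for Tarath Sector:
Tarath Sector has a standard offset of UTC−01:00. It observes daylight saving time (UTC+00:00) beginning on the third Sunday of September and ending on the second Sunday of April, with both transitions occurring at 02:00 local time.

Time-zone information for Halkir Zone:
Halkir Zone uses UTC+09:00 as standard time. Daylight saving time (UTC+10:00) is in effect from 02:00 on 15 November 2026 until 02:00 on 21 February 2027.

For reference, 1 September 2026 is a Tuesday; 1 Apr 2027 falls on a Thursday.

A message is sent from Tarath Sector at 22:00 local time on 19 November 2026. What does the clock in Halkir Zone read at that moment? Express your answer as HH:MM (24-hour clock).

1 September 2026 is a Tuesday, so the first Sunday is September 6 and the third is September 20.
1 April 2027 is a Thursday, so the first Sunday is April 4 and the second is April 11.
Daylight saving runs 20 September 2026 – 11 April 2027; 19 November 2026 is inside that window, so Tarath Sector is at UTC+00:00.
22:00 Tarath Sector − 0h = 22:00 UTC.
At the standard offset (UTC+09:00), 22:00 UTC + 9h = 07:00 Halkir Zone standard time (rolling into the next day, 20 November 2026).
The standard-time date in Halkir Zone, 20 November 2026, falls between 15 November 2026 and 21 February 2027, so daylight saving is in effect and Halkir Zone is at UTC+10:00.
22:00 UTC + 10h = 08:00 Halkir Zone (rolling into the next day, 20 November 2026).

08:00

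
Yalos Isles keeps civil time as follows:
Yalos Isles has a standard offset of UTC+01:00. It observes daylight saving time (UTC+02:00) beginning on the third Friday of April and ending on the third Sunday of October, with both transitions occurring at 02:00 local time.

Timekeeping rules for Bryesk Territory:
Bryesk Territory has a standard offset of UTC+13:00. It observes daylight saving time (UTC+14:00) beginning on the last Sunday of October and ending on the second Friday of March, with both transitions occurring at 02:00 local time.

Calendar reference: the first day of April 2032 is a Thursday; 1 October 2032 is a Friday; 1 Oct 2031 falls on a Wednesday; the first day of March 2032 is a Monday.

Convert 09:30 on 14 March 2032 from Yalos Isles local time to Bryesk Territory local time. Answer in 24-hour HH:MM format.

21:30

1 April 2032 is a Thursday, so the first Friday is April 2 and the third is April 16.
1 October 2032 is a Friday, so the first Sunday is October 3 and the third is October 17.
14 March 2032 does not fall between 16 April and 17 October, so daylight saving is not in effect and Yalos Isles is at UTC+01:00.
09:30 Yalos Isles − 1h = 08:30 UTC.
1 October 2031 is a Wednesday, so Sundays fall on 5, 12, 19, 26; the last is October 26.
1 March 2032 is a Monday, so the first Friday is March 5 and the second is March 12.
At the standard offset (UTC+13:00), 08:30 UTC + 13h = 21:30 Bryesk Territory standard time.
The standard-time date in Bryesk Territory, 14 March 2032, is outside the daylight-saving period (26 October 2031 – 12 March 2032), so Bryesk Territory is on standard time, UTC+13:00.
08:30 UTC + 13h = 21:30 Bryesk Territory.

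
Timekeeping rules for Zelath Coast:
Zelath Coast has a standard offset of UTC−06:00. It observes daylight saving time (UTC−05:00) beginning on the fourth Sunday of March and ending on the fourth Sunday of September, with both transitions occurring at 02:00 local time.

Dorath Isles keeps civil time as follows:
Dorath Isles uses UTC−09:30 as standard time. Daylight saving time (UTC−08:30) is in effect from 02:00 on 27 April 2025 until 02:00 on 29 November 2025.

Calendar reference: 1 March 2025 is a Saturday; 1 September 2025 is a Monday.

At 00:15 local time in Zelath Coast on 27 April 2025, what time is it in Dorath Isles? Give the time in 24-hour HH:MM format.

1 March 2025 is a Saturday, so the first Sunday is March 2 and the fourth is March 23.
1 September 2025 is a Monday, so the first Sunday is September 7 and the fourth is September 28.
27 April 2025 lies within the daylight-saving period (23 March – 28 September), so Zelath Coast is on daylight time, UTC−05:00.
00:15 Zelath Coast + 5h = 05:15 UTC.
At the standard offset (UTC−09:30), 05:15 UTC − 9h30m = 19:45 Dorath Isles standard time (rolling into the previous day, 26 April 2025).
The standard-time date in Dorath Isles, 26 April 2025, is outside the daylight-saving period (27 April – 29 November), so Dorath Isles is on standard time, UTC−09:30.
05:15 UTC − 9h30m = 19:45 Dorath Isles (rolling into the previous day, 26 April 2025).

19:45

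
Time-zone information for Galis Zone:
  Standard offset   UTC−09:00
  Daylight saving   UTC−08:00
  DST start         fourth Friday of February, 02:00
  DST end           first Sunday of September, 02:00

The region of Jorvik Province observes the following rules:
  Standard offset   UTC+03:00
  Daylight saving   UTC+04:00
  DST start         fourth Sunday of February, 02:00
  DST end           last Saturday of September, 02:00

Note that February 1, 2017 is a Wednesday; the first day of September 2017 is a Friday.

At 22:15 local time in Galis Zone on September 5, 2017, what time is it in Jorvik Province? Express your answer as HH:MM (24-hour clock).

11:15

1 February 2017 is a Wednesday, so the first Friday is February 3 and the fourth is February 24.
1 September 2017 is a Friday, so the first Sunday is September 3.
September 5, 2017 is outside the daylight-saving period (24 February – 3 September), so Galis Zone is on standard time, UTC−09:00.
22:15 Galis Zone + 9h = 07:15 UTC (rolling into the next day, 6 September 2017).
1 February 2017 is a Wednesday, so the first Sunday is February 5 and the fourth is February 26.
1 September 2017 is a Friday, so Saturdays fall on 2, 9, 16, 23, 30; the last is September 30.
At the standard offset (UTC+03:00), 07:15 UTC + 3h = 10:15 Jorvik Province standard time.
Daylight saving runs 26 February – 30 September; the standard-time date in Jorvik Province, September 6, 2017, is inside that window, so Jorvik Province is at UTC+04:00.
07:15 UTC + 4h = 11:15 Jorvik Province.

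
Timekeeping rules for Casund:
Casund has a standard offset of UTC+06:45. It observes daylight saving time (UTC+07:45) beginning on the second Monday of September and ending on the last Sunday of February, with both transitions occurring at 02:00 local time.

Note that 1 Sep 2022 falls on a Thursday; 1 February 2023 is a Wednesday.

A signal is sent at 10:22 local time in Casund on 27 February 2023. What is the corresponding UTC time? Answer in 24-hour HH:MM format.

03:37

1 September 2022 is a Thursday, so the first Monday is September 5 and the second is September 12.
1 February 2023 is a Wednesday, so Sundays fall on 5, 12, 19, 26; the last is February 26.
Daylight saving runs 12 September 2022 – 26 February 2023; 27 February 2023 is outside that window, so Casund is on standard time at UTC+06:45.
10:22 local − 6h45m = 03:37 UTC.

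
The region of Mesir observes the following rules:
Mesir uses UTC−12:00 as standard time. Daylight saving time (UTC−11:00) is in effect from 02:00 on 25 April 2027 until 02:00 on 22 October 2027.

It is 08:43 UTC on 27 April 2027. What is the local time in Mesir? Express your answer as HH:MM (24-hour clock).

At the standard offset (UTC−12:00), 08:43 UTC − 12h = 20:43 Mesir standard time (rolling into the previous day, 26 April 2027).
The standard-time date in Mesir, 26 April 2027, falls between 25 April and 22 October, so daylight saving is in effect and Mesir is at UTC−11:00.
08:43 UTC − 11h = 21:43 local (rolling into the previous day, 26 April 2027).

21:43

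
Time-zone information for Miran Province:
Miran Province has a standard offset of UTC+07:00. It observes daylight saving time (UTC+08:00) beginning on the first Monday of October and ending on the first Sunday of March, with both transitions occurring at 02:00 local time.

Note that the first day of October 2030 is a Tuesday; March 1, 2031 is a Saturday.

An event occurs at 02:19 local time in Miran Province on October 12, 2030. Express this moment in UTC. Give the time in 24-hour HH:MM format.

18:19

1 October 2030 is a Tuesday, so the first Monday is October 7.
1 March 2031 is a Saturday, so the first Sunday is March 2.
October 12, 2030 lies within the daylight-saving period (7 October 2030 – 2 March 2031), so Miran Province is on daylight time, UTC+08:00.
02:19 local − 8h = 18:19 UTC (rolling into the previous day, 11 October 2030).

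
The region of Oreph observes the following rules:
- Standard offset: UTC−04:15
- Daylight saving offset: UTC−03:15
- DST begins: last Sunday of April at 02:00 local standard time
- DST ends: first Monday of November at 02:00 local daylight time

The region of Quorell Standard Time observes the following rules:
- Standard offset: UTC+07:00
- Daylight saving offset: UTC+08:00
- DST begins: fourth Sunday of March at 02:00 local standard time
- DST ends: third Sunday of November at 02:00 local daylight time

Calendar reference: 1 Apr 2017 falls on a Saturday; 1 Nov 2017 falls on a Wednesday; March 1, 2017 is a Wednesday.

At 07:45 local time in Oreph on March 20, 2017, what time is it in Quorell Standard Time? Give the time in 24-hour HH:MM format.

1 April 2017 is a Saturday, so Sundays fall on 2, 9, 16, 23, 30; the last is April 30.
1 November 2017 is a Wednesday, so the first Monday is November 6.
March 20, 2017 is outside the daylight-saving period (30 April – 6 November), so Oreph is on standard time, UTC−04:15.
07:45 Oreph + 4h15m = 12:00 UTC.
1 March 2017 is a Wednesday, so the first Sunday is March 5 and the fourth is March 26.
1 November 2017 is a Wednesday, so the first Sunday is November 5 and the third is November 19.
At the standard offset (UTC+07:00), 12:00 UTC + 7h = 19:00 Quorell Standard Time standard time.
The standard-time date in Quorell Standard Time, March 20, 2017, is outside the daylight-saving period (26 March – 19 November), so Quorell Standard Time is on standard time, UTC+07:00.
12:00 UTC + 7h = 19:00 Quorell Standard Time.

19:00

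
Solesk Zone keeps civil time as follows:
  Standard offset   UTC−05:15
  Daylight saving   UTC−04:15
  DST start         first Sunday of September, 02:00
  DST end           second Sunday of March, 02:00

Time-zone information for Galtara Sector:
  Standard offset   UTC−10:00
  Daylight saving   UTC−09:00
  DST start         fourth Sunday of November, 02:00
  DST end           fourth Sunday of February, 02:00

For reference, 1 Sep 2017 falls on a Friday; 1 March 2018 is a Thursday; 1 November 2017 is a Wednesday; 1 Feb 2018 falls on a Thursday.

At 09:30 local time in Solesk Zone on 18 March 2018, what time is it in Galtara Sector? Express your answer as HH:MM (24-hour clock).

04:45

1 September 2017 is a Friday, so the first Sunday is September 3.
1 March 2018 is a Thursday, so the first Sunday is March 4 and the second is March 11.
18 March 2018 does not fall between 3 September 2017 and 11 March 2018, so daylight saving is not in effect and Solesk Zone is at UTC−05:15.
09:30 Solesk Zone + 5h15m = 14:45 UTC.
1 November 2017 is a Wednesday, so the first Sunday is November 5 and the fourth is November 26.
1 February 2018 is a Thursday, so the first Sunday is February 4 and the fourth is February 25.
At the standard offset (UTC−10:00), 14:45 UTC − 10h = 04:45 Galtara Sector standard time.
The standard-time date in Galtara Sector, 18 March 2018, is outside the daylight-saving period (26 November 2017 – 25 February 2018), so Galtara Sector is on standard time, UTC−10:00.
14:45 UTC − 10h = 04:45 Galtara Sector.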